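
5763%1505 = 1248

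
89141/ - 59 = -1511 + 8/59 = -  1510.86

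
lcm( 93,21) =651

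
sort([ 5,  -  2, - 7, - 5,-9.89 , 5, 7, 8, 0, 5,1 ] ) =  [  -  9.89, - 7, - 5, - 2,0,1,5,5, 5 , 7,  8 ]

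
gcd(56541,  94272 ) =3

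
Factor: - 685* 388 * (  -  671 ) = 178338380 = 2^2*5^1*11^1 * 61^1* 97^1*137^1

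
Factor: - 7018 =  - 2^1*11^2 * 29^1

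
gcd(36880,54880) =80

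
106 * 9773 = 1035938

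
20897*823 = 17198231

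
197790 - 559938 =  - 362148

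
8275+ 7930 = 16205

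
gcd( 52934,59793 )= 19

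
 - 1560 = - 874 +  - 686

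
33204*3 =99612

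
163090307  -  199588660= - 36498353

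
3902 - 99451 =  - 95549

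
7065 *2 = 14130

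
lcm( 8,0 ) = 0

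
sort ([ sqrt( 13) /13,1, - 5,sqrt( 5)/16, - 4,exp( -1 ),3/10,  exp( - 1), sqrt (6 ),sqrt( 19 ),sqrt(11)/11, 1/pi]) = [ - 5, - 4, sqrt(5) /16,sqrt(13) /13 , 3/10,sqrt ( 11 ) /11,1/pi,exp( - 1),  exp(-1 ), 1,  sqrt ( 6),sqrt( 19 )]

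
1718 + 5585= 7303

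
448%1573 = 448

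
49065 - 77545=-28480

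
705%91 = 68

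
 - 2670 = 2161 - 4831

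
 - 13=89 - 102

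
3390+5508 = 8898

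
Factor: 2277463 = 53^1  *  97^1*443^1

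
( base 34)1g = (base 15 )35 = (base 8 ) 62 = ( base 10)50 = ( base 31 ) 1j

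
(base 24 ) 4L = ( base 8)165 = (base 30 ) 3r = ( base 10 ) 117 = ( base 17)6F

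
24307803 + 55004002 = 79311805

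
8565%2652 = 609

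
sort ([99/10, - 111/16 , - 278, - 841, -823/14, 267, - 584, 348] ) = [ - 841, - 584, - 278, - 823/14, - 111/16,99/10, 267, 348]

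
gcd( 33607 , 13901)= 1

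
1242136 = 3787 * 328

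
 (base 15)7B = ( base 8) 164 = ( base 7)224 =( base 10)116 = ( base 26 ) 4c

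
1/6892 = 1/6892 = 0.00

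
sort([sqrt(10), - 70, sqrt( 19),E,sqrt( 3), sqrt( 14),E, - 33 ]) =[ - 70,-33,  sqrt(3) , E,E,sqrt( 10) , sqrt(14), sqrt( 19)]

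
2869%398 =83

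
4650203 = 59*78817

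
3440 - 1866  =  1574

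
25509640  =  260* 98114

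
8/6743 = 8/6743 = 0.00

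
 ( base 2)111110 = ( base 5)222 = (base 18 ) 38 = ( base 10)62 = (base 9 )68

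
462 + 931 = 1393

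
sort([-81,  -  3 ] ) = [ - 81,-3 ] 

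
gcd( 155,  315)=5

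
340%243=97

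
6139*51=313089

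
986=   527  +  459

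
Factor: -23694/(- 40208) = 2^( - 3)*3^1 * 7^ ( - 1) *11^1 =33/56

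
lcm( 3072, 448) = 21504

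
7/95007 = 7/95007 =0.00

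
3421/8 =427 + 5/8 = 427.62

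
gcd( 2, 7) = 1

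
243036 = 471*516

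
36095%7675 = 5395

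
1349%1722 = 1349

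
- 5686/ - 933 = 6+88/933 = 6.09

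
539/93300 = 539/93300 = 0.01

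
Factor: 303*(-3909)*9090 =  - 2^1 * 3^4*5^1* 101^2*1303^1 = - 10766441430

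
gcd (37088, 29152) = 32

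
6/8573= 6/8573 = 0.00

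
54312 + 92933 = 147245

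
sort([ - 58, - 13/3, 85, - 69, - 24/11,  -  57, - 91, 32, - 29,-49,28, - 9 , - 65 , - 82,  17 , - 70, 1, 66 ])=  [ - 91, -82, - 70, - 69,-65,  -  58, - 57, - 49, - 29, - 9, - 13/3, -24/11, 1, 17, 28, 32,66,85] 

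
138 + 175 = 313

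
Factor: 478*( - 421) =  - 201238  =  - 2^1*239^1*421^1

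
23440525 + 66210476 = 89651001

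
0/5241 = 0 = 0.00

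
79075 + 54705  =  133780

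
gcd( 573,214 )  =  1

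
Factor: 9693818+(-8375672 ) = 1318146=2^1*3^1*17^1*12923^1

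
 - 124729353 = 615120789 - 739850142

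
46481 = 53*877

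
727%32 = 23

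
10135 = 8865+1270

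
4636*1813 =8405068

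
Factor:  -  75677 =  - 7^1*19^1*569^1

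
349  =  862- 513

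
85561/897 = 85561/897 = 95.39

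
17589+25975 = 43564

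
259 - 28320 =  - 28061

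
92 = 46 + 46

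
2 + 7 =9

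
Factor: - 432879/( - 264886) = 2^( - 1)*3^1*29^ ( - 1)*313^1 * 461^1 * 4567^( - 1 )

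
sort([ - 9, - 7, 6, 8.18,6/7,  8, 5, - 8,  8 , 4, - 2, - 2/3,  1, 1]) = [-9, - 8,-7, - 2, - 2/3, 6/7,1,  1,4,5,6,8,8 , 8.18 ] 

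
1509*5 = 7545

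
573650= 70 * 8195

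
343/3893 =343/3893 = 0.09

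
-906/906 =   -  1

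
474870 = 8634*55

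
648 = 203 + 445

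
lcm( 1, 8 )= 8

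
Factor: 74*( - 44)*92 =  - 2^5*11^1*23^1*37^1 =- 299552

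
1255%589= 77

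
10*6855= 68550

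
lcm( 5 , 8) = 40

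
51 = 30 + 21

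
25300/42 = 12650/21 = 602.38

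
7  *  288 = 2016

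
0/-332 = 0/1 = - 0.00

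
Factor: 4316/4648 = 13/14 = 2^( - 1)*7^( - 1)*13^1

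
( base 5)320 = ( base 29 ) 2R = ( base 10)85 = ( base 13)67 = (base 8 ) 125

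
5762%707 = 106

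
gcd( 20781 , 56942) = 1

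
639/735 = 213/245  =  0.87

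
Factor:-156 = -2^2* 3^1*13^1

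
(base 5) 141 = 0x2e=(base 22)22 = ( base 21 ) 24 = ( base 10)46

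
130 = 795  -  665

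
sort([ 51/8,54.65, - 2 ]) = [ - 2,51/8,54.65 ]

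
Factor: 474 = 2^1*3^1*79^1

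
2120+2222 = 4342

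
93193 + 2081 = 95274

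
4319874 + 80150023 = 84469897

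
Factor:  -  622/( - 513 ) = 2^1*3^( - 3 )*19^( - 1 )*311^1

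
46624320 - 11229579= 35394741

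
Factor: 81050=2^1*5^2*1621^1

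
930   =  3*310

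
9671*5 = 48355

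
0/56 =0 = 0.00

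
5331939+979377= 6311316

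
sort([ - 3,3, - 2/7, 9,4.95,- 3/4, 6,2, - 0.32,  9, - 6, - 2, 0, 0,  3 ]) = [ - 6, - 3, - 2, - 3/4, - 0.32,- 2/7, 0, 0, 2,  3, 3,  4.95,6, 9,9]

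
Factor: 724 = 2^2*181^1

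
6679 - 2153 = 4526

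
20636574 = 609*33886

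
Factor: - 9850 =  - 2^1 * 5^2*197^1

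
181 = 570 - 389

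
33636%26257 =7379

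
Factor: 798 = 2^1* 3^1*7^1*19^1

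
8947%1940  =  1187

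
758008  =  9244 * 82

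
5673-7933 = -2260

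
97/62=1 +35/62 =1.56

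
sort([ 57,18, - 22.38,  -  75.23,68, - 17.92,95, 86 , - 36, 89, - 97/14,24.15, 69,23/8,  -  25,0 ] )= [-75.23, - 36 ,-25 , - 22.38, - 17.92,-97/14,0,23/8, 18,24.15,57,68, 69,86,89,  95] 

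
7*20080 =140560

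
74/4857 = 74/4857 = 0.02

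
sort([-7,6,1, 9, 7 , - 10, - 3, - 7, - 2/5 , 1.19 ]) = [-10, - 7, - 7, - 3, - 2/5,1,1.19, 6, 7,9 ]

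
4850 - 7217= - 2367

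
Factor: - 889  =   - 7^1*127^1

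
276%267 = 9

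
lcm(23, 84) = 1932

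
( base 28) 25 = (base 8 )75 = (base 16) 3d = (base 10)61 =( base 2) 111101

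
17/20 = 17/20 = 0.85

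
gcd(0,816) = 816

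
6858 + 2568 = 9426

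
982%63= 37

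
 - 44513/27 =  - 1649 + 10/27 = -1648.63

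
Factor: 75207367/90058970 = 2^( -1)*5^( - 1 )*9005897^( - 1)*75207367^1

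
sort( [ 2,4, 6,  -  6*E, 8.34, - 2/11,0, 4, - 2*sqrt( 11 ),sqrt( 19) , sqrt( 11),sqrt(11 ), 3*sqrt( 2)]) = [-6*E,-2 * sqrt( 11 ), - 2/11, 0,2, sqrt( 11 ), sqrt(11), 4, 4, 3*sqrt(2),  sqrt(19),6, 8.34]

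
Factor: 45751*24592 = 1125108592 =2^4*29^1*53^1*45751^1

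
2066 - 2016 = 50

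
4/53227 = 4/53227 = 0.00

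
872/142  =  6 + 10/71 = 6.14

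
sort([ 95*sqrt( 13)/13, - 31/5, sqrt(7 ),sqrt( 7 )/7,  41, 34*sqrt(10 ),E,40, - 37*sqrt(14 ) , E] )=[ - 37*sqrt(14),-31/5, sqrt( 7 )/7, sqrt(7 ),  E, E,95*sqrt( 13 )/13,  40,41, 34 * sqrt( 10 ) ] 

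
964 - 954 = 10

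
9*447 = 4023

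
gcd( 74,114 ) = 2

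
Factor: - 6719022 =  -  2^1* 3^2*53^1*7043^1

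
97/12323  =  97/12323= 0.01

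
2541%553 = 329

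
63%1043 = 63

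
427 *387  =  165249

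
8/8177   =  8/8177 = 0.00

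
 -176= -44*4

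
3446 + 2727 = 6173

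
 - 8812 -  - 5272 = - 3540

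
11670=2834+8836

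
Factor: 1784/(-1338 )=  - 2^2*3^( - 1) = -4/3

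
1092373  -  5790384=-4698011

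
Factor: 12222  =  2^1*3^2  *  7^1 * 97^1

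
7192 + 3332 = 10524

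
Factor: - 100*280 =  - 2^5*5^3 *7^1 = -  28000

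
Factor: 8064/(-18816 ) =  - 3^1*7^( - 1)  =  - 3/7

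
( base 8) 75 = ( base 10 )61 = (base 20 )31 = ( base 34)1r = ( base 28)25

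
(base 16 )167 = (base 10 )359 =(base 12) 25B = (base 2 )101100111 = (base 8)547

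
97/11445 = 97/11445 = 0.01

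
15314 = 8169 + 7145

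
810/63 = 12 + 6/7=12.86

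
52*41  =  2132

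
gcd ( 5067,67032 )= 9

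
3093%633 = 561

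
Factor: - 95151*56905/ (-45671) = 3^1  *5^1*7^1*19^1*23^1* 109^(-1)*  197^1 * 419^(-1) * 599^1 = 5414567655/45671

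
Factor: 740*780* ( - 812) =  - 468686400= - 2^6*3^1*5^2*7^1 * 13^1*29^1*37^1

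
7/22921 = 7/22921 = 0.00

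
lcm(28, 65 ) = 1820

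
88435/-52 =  - 88435/52 = -1700.67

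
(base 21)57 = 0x70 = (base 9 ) 134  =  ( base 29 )3P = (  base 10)112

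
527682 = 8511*62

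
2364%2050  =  314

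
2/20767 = 2/20767 = 0.00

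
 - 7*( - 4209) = 29463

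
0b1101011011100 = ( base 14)2712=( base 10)6876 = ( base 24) BMC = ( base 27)9BI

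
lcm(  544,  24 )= 1632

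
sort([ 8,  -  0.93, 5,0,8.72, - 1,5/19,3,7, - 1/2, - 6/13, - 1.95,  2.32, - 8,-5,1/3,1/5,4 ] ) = [-8, - 5, - 1.95,-1, - 0.93 , - 1/2,-6/13,0 , 1/5,5/19,1/3,2.32,3,4 , 5, 7, 8,8.72] 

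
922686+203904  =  1126590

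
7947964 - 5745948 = 2202016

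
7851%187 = 184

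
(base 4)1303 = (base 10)115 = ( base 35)3A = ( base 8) 163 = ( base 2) 1110011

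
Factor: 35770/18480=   2^( - 3)*3^( - 1)*7^1*11^( - 1)*73^1 = 511/264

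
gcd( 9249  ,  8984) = 1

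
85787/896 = 85787/896  =  95.74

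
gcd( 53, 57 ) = 1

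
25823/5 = 5164 + 3/5 = 5164.60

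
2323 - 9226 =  - 6903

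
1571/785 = 1571/785 = 2.00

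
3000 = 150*20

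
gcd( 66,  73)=1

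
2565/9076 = 2565/9076 =0.28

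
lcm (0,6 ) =0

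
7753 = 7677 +76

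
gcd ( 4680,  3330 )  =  90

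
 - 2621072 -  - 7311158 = 4690086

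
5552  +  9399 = 14951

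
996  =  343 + 653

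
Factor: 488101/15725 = 5^( - 2)*17^( - 1)*37^(-1) * 479^1*1019^1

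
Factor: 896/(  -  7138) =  - 2^6*7^1*43^(-1)*83^(-1) = -448/3569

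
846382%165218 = 20292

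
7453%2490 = 2473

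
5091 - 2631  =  2460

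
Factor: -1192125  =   - 3^1*5^3*11^1*17^2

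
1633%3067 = 1633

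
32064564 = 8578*3738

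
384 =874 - 490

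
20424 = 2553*8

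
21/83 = 21/83 = 0.25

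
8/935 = 8/935 = 0.01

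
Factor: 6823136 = 2^5*213223^1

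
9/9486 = 1/1054 = 0.00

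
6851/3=2283+2/3 = 2283.67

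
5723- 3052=2671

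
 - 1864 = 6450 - 8314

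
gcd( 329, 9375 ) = 1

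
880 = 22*40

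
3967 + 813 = 4780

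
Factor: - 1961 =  - 37^1*53^1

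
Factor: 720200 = 2^3*5^2 * 13^1*277^1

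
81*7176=581256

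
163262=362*451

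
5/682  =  5/682 = 0.01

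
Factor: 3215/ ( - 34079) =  - 5/53= -5^1*53^(- 1 ) 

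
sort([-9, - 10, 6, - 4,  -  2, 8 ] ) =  [  -  10 ,-9, - 4,- 2 , 6, 8 ]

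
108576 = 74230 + 34346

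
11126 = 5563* 2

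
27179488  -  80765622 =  -53586134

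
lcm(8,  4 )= 8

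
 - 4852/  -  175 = 27+ 127/175 = 27.73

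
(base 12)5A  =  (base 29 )2C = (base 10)70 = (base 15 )4a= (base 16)46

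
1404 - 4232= - 2828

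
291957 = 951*307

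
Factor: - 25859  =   - 19^1*1361^1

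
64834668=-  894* ( - 72522)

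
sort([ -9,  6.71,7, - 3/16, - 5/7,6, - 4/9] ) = [-9, - 5/7,  -  4/9, - 3/16,6, 6.71,7] 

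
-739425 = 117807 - 857232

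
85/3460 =17/692 = 0.02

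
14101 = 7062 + 7039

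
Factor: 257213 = 11^1*67^1*349^1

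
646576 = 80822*8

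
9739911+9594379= 19334290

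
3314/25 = 132+14/25=132.56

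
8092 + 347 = 8439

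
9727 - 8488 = 1239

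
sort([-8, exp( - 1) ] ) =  [ - 8,exp( - 1)]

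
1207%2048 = 1207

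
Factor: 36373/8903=29^ ( - 1)*307^( - 1)*36373^1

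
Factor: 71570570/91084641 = 2^1* 3^(-1 )*5^1*433^1*3449^( - 1)*8803^( -1 )*16529^1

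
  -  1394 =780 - 2174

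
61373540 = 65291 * 940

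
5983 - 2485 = 3498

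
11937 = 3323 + 8614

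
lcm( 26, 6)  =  78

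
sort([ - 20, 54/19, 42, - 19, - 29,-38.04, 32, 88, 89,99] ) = [ - 38.04, - 29, - 20, - 19, 54/19, 32, 42,88, 89, 99] 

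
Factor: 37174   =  2^1 * 18587^1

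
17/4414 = 17/4414 = 0.00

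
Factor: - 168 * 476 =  - 2^5*3^1*7^2*17^1= - 79968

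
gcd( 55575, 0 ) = 55575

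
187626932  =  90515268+97111664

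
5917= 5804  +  113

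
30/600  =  1/20 =0.05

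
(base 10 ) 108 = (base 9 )130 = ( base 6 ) 300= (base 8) 154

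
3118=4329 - 1211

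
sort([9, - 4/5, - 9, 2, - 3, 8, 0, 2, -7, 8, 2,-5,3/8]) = [-9, - 7, - 5,-3, - 4/5, 0,3/8, 2, 2, 2, 8,8, 9]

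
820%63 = 1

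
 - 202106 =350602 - 552708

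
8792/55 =159 + 47/55  =  159.85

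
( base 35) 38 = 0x71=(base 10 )113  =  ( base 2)1110001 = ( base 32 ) 3h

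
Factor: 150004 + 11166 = 161170 = 2^1*5^1*71^1*227^1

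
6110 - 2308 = 3802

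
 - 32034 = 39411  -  71445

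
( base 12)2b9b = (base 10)5159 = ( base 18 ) fgb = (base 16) 1427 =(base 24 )8mn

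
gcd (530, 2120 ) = 530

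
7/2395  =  7/2395 = 0.00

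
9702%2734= 1500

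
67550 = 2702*25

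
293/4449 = 293/4449 = 0.07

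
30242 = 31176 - 934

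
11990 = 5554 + 6436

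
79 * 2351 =185729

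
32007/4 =8001 + 3/4 = 8001.75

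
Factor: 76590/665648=38295/332824 = 2^(- 3)*3^2*5^1 * 23^1*37^1 *41603^ ( - 1)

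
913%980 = 913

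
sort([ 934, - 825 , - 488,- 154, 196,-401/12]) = [ - 825, - 488, - 154, - 401/12, 196,934]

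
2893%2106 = 787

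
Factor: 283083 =3^1 * 127^1*743^1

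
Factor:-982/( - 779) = 2^1*19^( - 1 ) *41^( - 1)*491^1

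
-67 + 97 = 30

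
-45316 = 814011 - 859327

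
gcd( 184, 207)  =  23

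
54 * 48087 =2596698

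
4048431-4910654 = -862223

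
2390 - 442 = 1948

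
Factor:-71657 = - 131^1*547^1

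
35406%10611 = 3573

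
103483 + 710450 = 813933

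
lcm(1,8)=8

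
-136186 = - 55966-80220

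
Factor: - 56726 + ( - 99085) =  - 3^1*167^1*311^1   =  - 155811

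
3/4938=1/1646 = 0.00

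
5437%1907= 1623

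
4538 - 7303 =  - 2765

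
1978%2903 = 1978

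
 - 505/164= -4 + 151/164=   - 3.08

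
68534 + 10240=78774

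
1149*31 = 35619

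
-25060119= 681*( - 36799 )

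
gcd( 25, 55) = 5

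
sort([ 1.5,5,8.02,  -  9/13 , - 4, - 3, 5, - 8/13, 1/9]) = [ - 4, - 3, - 9/13, - 8/13, 1/9, 1.5, 5, 5, 8.02 ]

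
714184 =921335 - 207151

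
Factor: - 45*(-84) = 3780 = 2^2*3^3 * 5^1*7^1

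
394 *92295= 36364230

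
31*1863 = 57753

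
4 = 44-40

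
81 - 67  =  14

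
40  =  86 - 46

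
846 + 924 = 1770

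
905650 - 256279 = 649371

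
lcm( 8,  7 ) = 56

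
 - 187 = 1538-1725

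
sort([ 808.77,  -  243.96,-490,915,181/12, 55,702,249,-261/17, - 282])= [ - 490, - 282, - 243.96,-261/17 , 181/12,55, 249, 702, 808.77, 915 ] 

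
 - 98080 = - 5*19616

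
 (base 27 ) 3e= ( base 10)95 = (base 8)137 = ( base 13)74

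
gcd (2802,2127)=3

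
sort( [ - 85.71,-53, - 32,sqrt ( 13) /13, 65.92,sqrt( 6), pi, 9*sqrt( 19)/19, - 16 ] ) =[ - 85.71, - 53,-32, - 16, sqrt(13 )/13 , 9*sqrt(19 ) /19,sqrt(6),pi,  65.92 ]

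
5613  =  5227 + 386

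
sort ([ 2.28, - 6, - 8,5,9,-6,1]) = [ - 8,-6,  -  6,1, 2.28, 5, 9 ]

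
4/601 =4/601 = 0.01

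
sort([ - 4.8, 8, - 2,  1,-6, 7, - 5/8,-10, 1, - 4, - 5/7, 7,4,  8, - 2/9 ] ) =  [ - 10, - 6, - 4.8, - 4, - 2, - 5/7 , - 5/8, - 2/9, 1,  1, 4,7, 7, 8, 8 ] 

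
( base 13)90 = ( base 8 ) 165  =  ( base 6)313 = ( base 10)117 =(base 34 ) 3f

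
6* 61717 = 370302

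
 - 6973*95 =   -  662435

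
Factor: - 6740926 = - 2^1*199^1*16937^1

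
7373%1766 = 309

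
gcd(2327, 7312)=1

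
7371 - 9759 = -2388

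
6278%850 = 328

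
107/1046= 107/1046 = 0.10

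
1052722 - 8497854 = - 7445132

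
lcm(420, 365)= 30660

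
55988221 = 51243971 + 4744250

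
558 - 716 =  - 158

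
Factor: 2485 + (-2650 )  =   -3^1* 5^1*11^1 = -165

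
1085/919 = 1085/919= 1.18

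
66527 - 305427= -238900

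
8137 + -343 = 7794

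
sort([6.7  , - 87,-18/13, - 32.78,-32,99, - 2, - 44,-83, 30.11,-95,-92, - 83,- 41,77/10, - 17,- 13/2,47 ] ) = [-95,-92, - 87,  -  83, - 83,-44, - 41,-32.78 , -32, - 17,-13/2,-2, - 18/13,6.7,  77/10, 30.11, 47 , 99]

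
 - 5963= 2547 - 8510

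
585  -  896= - 311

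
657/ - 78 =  - 9  +  15/26 = - 8.42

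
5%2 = 1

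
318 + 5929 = 6247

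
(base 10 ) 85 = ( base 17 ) 50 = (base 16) 55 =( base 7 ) 151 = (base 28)31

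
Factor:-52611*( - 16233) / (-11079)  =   - 94892707/1231  =  -  7^1*13^1*19^1*71^1*773^1 *1231^(-1 ) 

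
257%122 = 13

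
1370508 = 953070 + 417438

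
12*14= 168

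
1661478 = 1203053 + 458425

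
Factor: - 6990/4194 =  - 3^(  -  1)*5^1 = - 5/3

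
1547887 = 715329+832558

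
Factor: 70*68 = 2^3*5^1 * 7^1*17^1 =4760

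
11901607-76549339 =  - 64647732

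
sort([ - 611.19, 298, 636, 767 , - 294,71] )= [  -  611.19,  -  294, 71,298,636, 767] 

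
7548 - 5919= 1629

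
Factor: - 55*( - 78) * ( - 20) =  - 2^3*3^1 * 5^2 * 11^1*13^1=-85800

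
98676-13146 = 85530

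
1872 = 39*48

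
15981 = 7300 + 8681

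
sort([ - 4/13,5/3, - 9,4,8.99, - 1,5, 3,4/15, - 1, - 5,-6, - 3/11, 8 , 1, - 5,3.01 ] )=[  -  9,-6, - 5,-5,  -  1, - 1 ,  -  4/13 , - 3/11, 4/15, 1,5/3 , 3, 3.01,4,5,8,8.99 ]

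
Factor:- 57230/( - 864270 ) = 3^( - 4 )*11^( - 1 )*59^1 = 59/891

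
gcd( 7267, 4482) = 1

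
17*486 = 8262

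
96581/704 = 96581/704 = 137.19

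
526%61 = 38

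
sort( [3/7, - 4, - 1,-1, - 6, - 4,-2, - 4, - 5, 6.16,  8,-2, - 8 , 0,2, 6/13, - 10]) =[ - 10, - 8 , - 6 ,-5, - 4, - 4, - 4, - 2, - 2,-1, -1, 0,3/7 , 6/13, 2, 6.16, 8]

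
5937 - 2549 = 3388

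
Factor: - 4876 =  - 2^2*23^1*53^1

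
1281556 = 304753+976803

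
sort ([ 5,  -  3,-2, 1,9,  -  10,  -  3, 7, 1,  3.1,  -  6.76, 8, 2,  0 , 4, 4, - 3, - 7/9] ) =[ - 10, - 6.76, - 3, - 3, -3, -2 , - 7/9, 0, 1, 1,2, 3.1 , 4,  4, 5,7, 8,9] 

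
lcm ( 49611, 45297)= 1041831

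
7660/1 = 7660 = 7660.00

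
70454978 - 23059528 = 47395450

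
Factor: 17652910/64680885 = 2^1*3^( - 2)*11^1*277^( - 1 )*5189^( - 1 )  *  160481^1= 3530582/12936177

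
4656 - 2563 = 2093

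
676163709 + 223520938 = 899684647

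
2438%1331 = 1107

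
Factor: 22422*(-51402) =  - 1152535644 = -2^2*3^2*13^1 * 37^1 * 101^1* 659^1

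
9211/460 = 20 +11/460 = 20.02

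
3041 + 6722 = 9763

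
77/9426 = 77/9426 = 0.01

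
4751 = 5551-800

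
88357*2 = 176714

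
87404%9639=653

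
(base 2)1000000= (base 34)1u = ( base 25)2E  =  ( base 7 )121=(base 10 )64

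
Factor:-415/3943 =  - 5^1*83^1*3943^( - 1 )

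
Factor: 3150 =2^1* 3^2 * 5^2 * 7^1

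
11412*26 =296712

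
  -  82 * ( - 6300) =516600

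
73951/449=164 + 315/449 = 164.70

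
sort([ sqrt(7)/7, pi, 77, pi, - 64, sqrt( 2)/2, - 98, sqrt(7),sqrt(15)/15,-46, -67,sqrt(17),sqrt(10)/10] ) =[-98, - 67 , - 64,- 46, sqrt (15 ) /15,sqrt( 10)/10, sqrt( 7)/7, sqrt(2) /2, sqrt( 7) , pi, pi,sqrt( 17), 77]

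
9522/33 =288+6/11 = 288.55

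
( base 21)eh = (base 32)9N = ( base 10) 311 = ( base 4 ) 10313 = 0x137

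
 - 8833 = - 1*8833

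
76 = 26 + 50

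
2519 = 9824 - 7305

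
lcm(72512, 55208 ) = 4858304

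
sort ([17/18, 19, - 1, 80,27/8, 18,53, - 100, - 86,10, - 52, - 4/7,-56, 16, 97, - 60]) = [ - 100, - 86, - 60, - 56, - 52, - 1, - 4/7, 17/18,27/8, 10, 16, 18, 19, 53, 80, 97]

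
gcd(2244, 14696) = 44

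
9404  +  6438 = 15842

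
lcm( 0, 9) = 0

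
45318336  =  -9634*(  -  4704)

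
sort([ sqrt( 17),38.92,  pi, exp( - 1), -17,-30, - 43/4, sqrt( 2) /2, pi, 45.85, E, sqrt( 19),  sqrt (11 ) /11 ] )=[ - 30, - 17,-43/4, sqrt( 11 ) /11, exp( - 1), sqrt(2)/2, E, pi, pi,sqrt( 17), sqrt( 19), 38.92, 45.85 ]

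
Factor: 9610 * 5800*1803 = 100495614000 = 2^4*3^1 * 5^3*29^1*31^2 * 601^1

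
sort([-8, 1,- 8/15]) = [- 8, - 8/15,1]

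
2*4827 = 9654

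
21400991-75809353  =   - 54408362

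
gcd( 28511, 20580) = 7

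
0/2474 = 0=0.00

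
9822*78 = 766116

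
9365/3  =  3121 + 2/3 = 3121.67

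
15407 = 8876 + 6531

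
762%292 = 178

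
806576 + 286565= 1093141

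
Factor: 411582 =2^1*3^1*68597^1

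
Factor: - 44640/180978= - 2^4*3^1*5^1*7^( - 1 ) * 139^( - 1 ) = - 240/973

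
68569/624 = 68569/624 = 109.89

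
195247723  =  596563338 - 401315615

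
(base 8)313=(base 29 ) 70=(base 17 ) bg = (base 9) 245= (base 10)203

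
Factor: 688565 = 5^1 * 137713^1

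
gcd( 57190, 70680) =190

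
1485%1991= 1485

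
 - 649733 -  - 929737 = 280004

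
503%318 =185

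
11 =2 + 9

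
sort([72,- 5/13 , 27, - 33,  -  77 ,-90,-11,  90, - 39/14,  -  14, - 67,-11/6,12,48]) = [-90, - 77, - 67,  -  33, - 14,  -  11, - 39/14, -11/6,-5/13, 12 , 27, 48,72, 90] 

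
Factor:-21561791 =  - 43^1*73^1 * 6869^1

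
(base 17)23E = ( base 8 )1203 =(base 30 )LD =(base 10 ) 643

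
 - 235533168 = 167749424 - 403282592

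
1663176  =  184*9039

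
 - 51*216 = - 11016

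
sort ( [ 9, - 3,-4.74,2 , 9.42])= [  -  4.74, - 3,2, 9,9.42]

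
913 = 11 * 83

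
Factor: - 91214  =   - 2^1*59^1* 773^1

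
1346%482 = 382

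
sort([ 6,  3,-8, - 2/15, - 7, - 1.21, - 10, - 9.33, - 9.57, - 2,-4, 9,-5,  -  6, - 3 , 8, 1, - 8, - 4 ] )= [- 10, - 9.57, - 9.33, - 8, - 8, - 7, - 6,-5, - 4, - 4, - 3 , - 2,  -  1.21,  -  2/15, 1, 3, 6,8,9 ] 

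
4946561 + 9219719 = 14166280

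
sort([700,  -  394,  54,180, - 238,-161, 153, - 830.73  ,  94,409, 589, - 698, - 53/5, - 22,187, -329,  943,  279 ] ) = [- 830.73 , - 698,  -  394, - 329 , - 238, - 161, - 22, - 53/5,54,94,  153, 180,187,279,  409,589, 700,943] 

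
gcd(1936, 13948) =44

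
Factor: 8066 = 2^1 *37^1*109^1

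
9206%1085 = 526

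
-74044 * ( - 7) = 518308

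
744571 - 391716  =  352855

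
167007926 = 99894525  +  67113401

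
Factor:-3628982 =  - 2^1*7^1*259213^1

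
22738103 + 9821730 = 32559833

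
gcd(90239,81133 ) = 1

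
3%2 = 1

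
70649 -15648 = 55001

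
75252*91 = 6847932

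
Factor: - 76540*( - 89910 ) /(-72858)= - 2^2 * 3^4*5^2*37^1*43^1 * 89^1*12143^( - 1) = - 1146951900/12143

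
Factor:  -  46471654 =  - 2^1 * 73^1 * 318299^1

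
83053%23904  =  11341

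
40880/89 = 40880/89=459.33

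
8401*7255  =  60949255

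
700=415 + 285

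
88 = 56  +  32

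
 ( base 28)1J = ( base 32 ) 1F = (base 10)47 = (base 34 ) 1D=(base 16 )2f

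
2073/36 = 57 + 7/12=57.58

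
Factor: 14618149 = 7^1*13^1*160639^1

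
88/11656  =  11/1457 = 0.01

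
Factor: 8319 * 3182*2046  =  2^2*3^2*11^1*31^1 * 37^1 * 43^1*47^1*59^1 = 54159784668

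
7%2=1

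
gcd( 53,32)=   1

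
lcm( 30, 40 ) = 120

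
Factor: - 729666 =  - 2^1*3^2 * 7^1*5791^1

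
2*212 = 424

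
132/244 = 33/61 = 0.54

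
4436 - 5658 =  - 1222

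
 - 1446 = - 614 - 832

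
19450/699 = 27 + 577/699 = 27.83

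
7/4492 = 7/4492 = 0.00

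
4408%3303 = 1105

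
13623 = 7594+6029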